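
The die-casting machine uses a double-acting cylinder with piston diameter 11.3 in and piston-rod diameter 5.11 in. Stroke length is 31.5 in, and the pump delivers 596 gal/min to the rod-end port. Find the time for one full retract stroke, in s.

t ≈ 1.10 s

Rod-side annular area A_ann = π/4 × (11.3² − 5.11²) = 79.78 in^2
Swept volume V = A × L; t = V / Q = A·L / Q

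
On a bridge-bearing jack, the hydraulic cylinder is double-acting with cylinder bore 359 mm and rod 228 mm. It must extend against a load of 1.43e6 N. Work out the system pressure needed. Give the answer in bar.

P ≈ 141 bar

Cap-side area A_cap = π/4 × (359 mm)² = 1.012e5 mm^2
P = F / A = 1.43e6 N / A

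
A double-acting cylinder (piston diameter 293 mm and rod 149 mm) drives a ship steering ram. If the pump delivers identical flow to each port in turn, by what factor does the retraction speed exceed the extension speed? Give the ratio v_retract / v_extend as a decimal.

Cap-side area A_cap = π/4 × (293 mm)² = 67430 mm^2
Rod-side annular area A_ann = π/4 × (293² − 149²) = 49990 mm^2
For equal Q, v ∝ 1/A, so v_ret/v_ext = A_cap/A_ann.

v_ret/v_ext ≈ 1.35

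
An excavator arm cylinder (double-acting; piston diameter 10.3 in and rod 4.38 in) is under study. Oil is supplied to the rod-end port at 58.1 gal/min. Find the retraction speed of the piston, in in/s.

v ≈ 3.28 in/s

Rod-side annular area A_ann = π/4 × (10.3² − 4.38²) = 68.26 in^2
Flow into the rod-end port fills the annular volume.
v = Q / A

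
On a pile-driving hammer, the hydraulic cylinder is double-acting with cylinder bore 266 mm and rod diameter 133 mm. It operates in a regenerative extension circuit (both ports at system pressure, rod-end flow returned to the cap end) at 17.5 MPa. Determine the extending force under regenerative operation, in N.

With equal pressure on both faces, forces on the annular region cancel; the net push is pressure × rod cross-section.
Rod cross-section A_rod = π/4 × (133 mm)² = 13890 mm^2
F = P × A_rod

F ≈ 2.43e5 N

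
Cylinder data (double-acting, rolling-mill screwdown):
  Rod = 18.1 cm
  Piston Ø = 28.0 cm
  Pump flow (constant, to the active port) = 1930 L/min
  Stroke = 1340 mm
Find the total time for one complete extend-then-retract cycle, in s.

Cap-side area A_cap = π/4 × (28.0 cm)² = 615.8 cm^2
Rod-side annular area A_ann = π/4 × (28.0² − 18.1²) = 358.4 cm^2
t_ext = A_cap·L/Q = 2.565 s
t_ret = A_ann·L/Q = 1.493 s
t_cycle = t_ext + t_ret

t ≈ 4.06 s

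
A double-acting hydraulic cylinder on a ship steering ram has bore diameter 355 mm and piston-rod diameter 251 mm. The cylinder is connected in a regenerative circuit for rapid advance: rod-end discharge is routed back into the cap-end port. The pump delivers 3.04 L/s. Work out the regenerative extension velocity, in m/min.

v ≈ 3.69 m/min

In regeneration the rod-end outflow joins the pump flow into the cap end, so the net volume the pump must supply per unit advance equals the rod cross-section area.
Rod cross-section A_rod = π/4 × (251 mm)² = 49480 mm^2
v = Q_pump / A_rod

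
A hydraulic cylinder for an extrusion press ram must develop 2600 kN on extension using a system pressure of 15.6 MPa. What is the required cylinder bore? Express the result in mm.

D ≈ 461 mm

Extension force acts on the full piston face: F = P × (π/4)D².
D = √(4F / (πP)) = √(4 × 2600 kN / (π × 15.6 MPa))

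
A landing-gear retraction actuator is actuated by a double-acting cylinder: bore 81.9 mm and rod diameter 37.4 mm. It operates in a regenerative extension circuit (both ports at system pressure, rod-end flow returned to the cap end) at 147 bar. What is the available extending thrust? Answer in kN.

F ≈ 16.1 kN

With equal pressure on both faces, forces on the annular region cancel; the net push is pressure × rod cross-section.
Rod cross-section A_rod = π/4 × (37.4 mm)² = 1099 mm^2
F = P × A_rod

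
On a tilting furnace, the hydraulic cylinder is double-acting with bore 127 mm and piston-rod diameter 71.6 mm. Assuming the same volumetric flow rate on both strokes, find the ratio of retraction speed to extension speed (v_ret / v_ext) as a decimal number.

Cap-side area A_cap = π/4 × (127 mm)² = 12670 mm^2
Rod-side annular area A_ann = π/4 × (127² − 71.6²) = 8641 mm^2
For equal Q, v ∝ 1/A, so v_ret/v_ext = A_cap/A_ann.

v_ret/v_ext ≈ 1.47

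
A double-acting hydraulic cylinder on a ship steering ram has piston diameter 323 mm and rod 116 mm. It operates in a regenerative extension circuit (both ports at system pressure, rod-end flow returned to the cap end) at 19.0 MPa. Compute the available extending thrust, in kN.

F ≈ 201 kN

With equal pressure on both faces, forces on the annular region cancel; the net push is pressure × rod cross-section.
Rod cross-section A_rod = π/4 × (116 mm)² = 10570 mm^2
F = P × A_rod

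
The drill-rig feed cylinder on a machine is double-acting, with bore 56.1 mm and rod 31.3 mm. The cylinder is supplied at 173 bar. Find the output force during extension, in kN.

Cap-side area A_cap = π/4 × (56.1 mm)² = 2472 mm^2
F = P × A_cap = 173 bar × A_cap

F ≈ 42.8 kN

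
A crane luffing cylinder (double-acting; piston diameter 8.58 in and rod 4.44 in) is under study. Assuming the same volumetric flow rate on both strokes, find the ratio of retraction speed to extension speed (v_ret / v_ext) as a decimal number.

v_ret/v_ext ≈ 1.37

Cap-side area A_cap = π/4 × (8.58 in)² = 57.82 in^2
Rod-side annular area A_ann = π/4 × (8.58² − 4.44²) = 42.34 in^2
For equal Q, v ∝ 1/A, so v_ret/v_ext = A_cap/A_ann.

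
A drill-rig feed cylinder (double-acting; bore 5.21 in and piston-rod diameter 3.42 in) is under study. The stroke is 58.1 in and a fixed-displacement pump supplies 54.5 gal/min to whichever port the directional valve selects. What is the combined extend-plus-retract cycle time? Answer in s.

t ≈ 9.26 s

Cap-side area A_cap = π/4 × (5.21 in)² = 21.32 in^2
Rod-side annular area A_ann = π/4 × (5.21² − 3.42²) = 12.13 in^2
t_ext = A_cap·L/Q = 5.903 s
t_ret = A_ann·L/Q = 3.359 s
t_cycle = t_ext + t_ret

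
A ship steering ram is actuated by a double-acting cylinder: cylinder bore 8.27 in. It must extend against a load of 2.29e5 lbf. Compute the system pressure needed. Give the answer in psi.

Cap-side area A_cap = π/4 × (8.27 in)² = 53.72 in^2
P = F / A = 2.29e5 lbf / A

P ≈ 4260 psi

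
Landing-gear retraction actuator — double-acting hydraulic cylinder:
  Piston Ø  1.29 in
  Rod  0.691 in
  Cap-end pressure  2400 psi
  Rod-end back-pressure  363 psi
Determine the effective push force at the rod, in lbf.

Cap-side area A_cap = π/4 × (1.29 in)² = 1.307 in^2
Rod-side annular area A_ann = π/4 × (1.29² − 0.691²) = 0.9320 in^2
Net thrust = P_cap·A_cap − P_rod·A_ann = 3137 lbf − 338.3 lbf

F ≈ 2800 lbf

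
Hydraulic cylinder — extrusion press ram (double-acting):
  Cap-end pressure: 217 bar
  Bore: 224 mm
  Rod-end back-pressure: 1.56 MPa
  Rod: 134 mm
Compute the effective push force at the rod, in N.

F ≈ 8.16e5 N

Cap-side area A_cap = π/4 × (224 mm)² = 39410 mm^2
Rod-side annular area A_ann = π/4 × (224² − 134²) = 25310 mm^2
Net thrust = P_cap·A_cap − P_rod·A_ann = 8.552e5 N − 39480 N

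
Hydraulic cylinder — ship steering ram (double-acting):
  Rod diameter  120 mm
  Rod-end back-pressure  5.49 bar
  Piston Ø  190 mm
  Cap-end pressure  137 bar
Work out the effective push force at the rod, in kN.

F ≈ 379 kN

Cap-side area A_cap = π/4 × (190 mm)² = 28350 mm^2
Rod-side annular area A_ann = π/4 × (190² − 120²) = 17040 mm^2
Net thrust = P_cap·A_cap − P_rod·A_ann = 388.4 kN − 9.357 kN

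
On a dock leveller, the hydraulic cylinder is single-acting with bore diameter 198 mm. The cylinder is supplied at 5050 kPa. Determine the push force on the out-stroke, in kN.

F ≈ 155 kN

Cap-side area A_cap = π/4 × (198 mm)² = 30790 mm^2
F = P × A_cap = 5050 kPa × A_cap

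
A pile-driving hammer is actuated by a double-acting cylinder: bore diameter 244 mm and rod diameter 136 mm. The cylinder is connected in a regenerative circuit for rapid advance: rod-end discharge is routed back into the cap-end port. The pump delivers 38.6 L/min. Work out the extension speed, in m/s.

v ≈ 0.0443 m/s

In regeneration the rod-end outflow joins the pump flow into the cap end, so the net volume the pump must supply per unit advance equals the rod cross-section area.
Rod cross-section A_rod = π/4 × (136 mm)² = 14530 mm^2
v = Q_pump / A_rod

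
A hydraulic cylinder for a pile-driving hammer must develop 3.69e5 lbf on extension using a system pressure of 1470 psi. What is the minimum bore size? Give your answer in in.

Extension force acts on the full piston face: F = P × (π/4)D².
D = √(4F / (πP)) = √(4 × 3.69e5 lbf / (π × 1470 psi))

D ≈ 17.9 in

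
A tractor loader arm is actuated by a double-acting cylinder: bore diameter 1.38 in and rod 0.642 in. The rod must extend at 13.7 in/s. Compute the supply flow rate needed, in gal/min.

Cap-side area A_cap = π/4 × (1.38 in)² = 1.496 in^2
Q = A × v

Q ≈ 5.32 gal/min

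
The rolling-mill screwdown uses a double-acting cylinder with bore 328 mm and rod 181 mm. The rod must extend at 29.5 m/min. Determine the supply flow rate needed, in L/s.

Q ≈ 41.5 L/s

Cap-side area A_cap = π/4 × (328 mm)² = 84500 mm^2
Q = A × v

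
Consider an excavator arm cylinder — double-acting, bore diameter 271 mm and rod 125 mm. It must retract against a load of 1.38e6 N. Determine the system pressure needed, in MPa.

P ≈ 30.4 MPa

Rod-side annular area A_ann = π/4 × (271² − 125²) = 45410 mm^2
Retraction: pressure acts on the annular area.
P = F / A = 1.38e6 N / A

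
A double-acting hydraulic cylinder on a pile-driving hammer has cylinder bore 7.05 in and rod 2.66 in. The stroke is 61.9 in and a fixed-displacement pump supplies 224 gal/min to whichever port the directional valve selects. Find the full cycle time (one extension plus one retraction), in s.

t ≈ 5.20 s

Cap-side area A_cap = π/4 × (7.05 in)² = 39.04 in^2
Rod-side annular area A_ann = π/4 × (7.05² − 2.66²) = 33.48 in^2
t_ext = A_cap·L/Q = 2.802 s
t_ret = A_ann·L/Q = 2.403 s
t_cycle = t_ext + t_ret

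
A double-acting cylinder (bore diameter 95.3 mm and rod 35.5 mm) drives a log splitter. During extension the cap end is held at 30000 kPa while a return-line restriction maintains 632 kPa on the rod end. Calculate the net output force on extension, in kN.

F ≈ 210 kN

Cap-side area A_cap = π/4 × (95.3 mm)² = 7133 mm^2
Rod-side annular area A_ann = π/4 × (95.3² − 35.5²) = 6143 mm^2
Net thrust = P_cap·A_cap − P_rod·A_ann = 214.0 kN − 3.883 kN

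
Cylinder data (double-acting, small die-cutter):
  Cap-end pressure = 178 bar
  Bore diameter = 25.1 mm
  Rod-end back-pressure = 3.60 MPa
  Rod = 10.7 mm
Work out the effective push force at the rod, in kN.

F ≈ 7.35 kN

Cap-side area A_cap = π/4 × (25.1 mm)² = 494.8 mm^2
Rod-side annular area A_ann = π/4 × (25.1² − 10.7²) = 404.9 mm^2
Net thrust = P_cap·A_cap − P_rod·A_ann = 8.808 kN − 1.458 kN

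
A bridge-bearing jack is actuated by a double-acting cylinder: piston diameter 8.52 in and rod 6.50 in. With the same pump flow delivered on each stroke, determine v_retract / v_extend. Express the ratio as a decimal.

Cap-side area A_cap = π/4 × (8.52 in)² = 57.01 in^2
Rod-side annular area A_ann = π/4 × (8.52² − 6.50²) = 23.83 in^2
For equal Q, v ∝ 1/A, so v_ret/v_ext = A_cap/A_ann.

v_ret/v_ext ≈ 2.39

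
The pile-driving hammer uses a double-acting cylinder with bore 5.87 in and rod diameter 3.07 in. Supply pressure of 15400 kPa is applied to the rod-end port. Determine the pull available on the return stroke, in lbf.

F ≈ 43900 lbf

Rod-side annular area A_ann = π/4 × (5.87² − 3.07²) = 19.66 in^2
On retraction the pressure acts on the annular area (bore minus rod).
F = P × A_ann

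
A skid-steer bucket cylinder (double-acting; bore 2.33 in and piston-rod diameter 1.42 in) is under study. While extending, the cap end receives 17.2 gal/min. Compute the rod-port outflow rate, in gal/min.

Cap-side area A_cap = π/4 × (2.33 in)² = 4.264 in^2
Rod-side annular area A_ann = π/4 × (2.33² − 1.42²) = 2.680 in^2
Piston speed v = Q_in/A_cap; rod-end outflow Q_out = v × A_ann = Q_in × A_ann/A_cap.

Q_out ≈ 10.8 gal/min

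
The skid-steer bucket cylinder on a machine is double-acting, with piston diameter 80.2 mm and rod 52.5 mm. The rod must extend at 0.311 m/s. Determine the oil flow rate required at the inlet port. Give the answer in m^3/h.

Cap-side area A_cap = π/4 × (80.2 mm)² = 5052 mm^2
Q = A × v

Q ≈ 5.66 m^3/h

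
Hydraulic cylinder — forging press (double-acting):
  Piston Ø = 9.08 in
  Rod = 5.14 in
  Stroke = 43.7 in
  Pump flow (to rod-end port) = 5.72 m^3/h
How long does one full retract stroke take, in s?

t ≈ 19.8 s

Rod-side annular area A_ann = π/4 × (9.08² − 5.14²) = 44.00 in^2
Swept volume V = A × L; t = V / Q = A·L / Q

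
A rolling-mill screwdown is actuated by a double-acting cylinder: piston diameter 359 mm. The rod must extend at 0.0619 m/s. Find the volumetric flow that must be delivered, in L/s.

Cap-side area A_cap = π/4 × (359 mm)² = 1.012e5 mm^2
Q = A × v

Q ≈ 6.27 L/s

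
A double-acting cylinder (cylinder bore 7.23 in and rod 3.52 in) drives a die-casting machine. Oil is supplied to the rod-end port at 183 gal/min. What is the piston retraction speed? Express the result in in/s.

Rod-side annular area A_ann = π/4 × (7.23² − 3.52²) = 31.32 in^2
Flow into the rod-end port fills the annular volume.
v = Q / A

v ≈ 22.5 in/s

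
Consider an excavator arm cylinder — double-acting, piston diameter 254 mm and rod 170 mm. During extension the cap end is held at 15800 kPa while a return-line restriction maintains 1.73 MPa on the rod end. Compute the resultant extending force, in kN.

Cap-side area A_cap = π/4 × (254 mm)² = 50670 mm^2
Rod-side annular area A_ann = π/4 × (254² − 170²) = 27970 mm^2
Net thrust = P_cap·A_cap − P_rod·A_ann = 800.6 kN − 48.39 kN

F ≈ 752 kN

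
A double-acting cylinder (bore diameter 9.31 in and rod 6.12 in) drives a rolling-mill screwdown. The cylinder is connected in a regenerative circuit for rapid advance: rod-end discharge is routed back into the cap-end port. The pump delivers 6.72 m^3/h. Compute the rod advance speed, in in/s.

In regeneration the rod-end outflow joins the pump flow into the cap end, so the net volume the pump must supply per unit advance equals the rod cross-section area.
Rod cross-section A_rod = π/4 × (6.12 in)² = 29.42 in^2
v = Q_pump / A_rod

v ≈ 3.87 in/s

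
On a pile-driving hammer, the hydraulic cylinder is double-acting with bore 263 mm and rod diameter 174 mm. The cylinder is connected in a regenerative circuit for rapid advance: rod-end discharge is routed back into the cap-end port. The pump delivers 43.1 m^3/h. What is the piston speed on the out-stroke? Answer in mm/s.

In regeneration the rod-end outflow joins the pump flow into the cap end, so the net volume the pump must supply per unit advance equals the rod cross-section area.
Rod cross-section A_rod = π/4 × (174 mm)² = 23780 mm^2
v = Q_pump / A_rod

v ≈ 503 mm/s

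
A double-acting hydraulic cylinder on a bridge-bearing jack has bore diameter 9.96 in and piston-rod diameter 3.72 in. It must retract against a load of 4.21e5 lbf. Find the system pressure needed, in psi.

Rod-side annular area A_ann = π/4 × (9.96² − 3.72²) = 67.04 in^2
Retraction: pressure acts on the annular area.
P = F / A = 4.21e5 lbf / A

P ≈ 6280 psi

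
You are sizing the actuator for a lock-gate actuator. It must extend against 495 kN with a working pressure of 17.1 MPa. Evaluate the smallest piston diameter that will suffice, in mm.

D ≈ 192 mm

Extension force acts on the full piston face: F = P × (π/4)D².
D = √(4F / (πP)) = √(4 × 495 kN / (π × 17.1 MPa))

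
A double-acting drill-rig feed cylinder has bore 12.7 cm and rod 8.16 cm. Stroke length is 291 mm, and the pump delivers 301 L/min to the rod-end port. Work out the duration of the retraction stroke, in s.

t ≈ 0.431 s

Rod-side annular area A_ann = π/4 × (12.7² − 8.16²) = 74.38 cm^2
Swept volume V = A × L; t = V / Q = A·L / Q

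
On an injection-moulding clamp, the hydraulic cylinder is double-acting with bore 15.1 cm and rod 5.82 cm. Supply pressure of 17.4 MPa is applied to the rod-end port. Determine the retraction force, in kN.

F ≈ 265 kN

Rod-side annular area A_ann = π/4 × (15.1² − 5.82²) = 152.5 cm^2
On retraction the pressure acts on the annular area (bore minus rod).
F = P × A_ann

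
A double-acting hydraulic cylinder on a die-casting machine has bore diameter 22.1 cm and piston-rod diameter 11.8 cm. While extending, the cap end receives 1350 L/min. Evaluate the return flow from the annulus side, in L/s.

Q_out ≈ 16.1 L/s

Cap-side area A_cap = π/4 × (22.1 cm)² = 383.6 cm^2
Rod-side annular area A_ann = π/4 × (22.1² − 11.8²) = 274.2 cm^2
Piston speed v = Q_in/A_cap; rod-end outflow Q_out = v × A_ann = Q_in × A_ann/A_cap.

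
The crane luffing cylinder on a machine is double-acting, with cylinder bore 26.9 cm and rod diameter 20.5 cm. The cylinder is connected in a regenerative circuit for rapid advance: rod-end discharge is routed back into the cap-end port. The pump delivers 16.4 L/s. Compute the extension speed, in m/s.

v ≈ 0.497 m/s

In regeneration the rod-end outflow joins the pump flow into the cap end, so the net volume the pump must supply per unit advance equals the rod cross-section area.
Rod cross-section A_rod = π/4 × (20.5 cm)² = 330.1 cm^2
v = Q_pump / A_rod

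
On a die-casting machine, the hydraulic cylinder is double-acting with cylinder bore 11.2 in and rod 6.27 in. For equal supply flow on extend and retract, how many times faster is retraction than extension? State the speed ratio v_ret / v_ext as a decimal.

Cap-side area A_cap = π/4 × (11.2 in)² = 98.52 in^2
Rod-side annular area A_ann = π/4 × (11.2² − 6.27²) = 67.64 in^2
For equal Q, v ∝ 1/A, so v_ret/v_ext = A_cap/A_ann.

v_ret/v_ext ≈ 1.46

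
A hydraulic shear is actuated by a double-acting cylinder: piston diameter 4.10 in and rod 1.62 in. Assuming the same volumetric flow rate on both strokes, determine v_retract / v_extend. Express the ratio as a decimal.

v_ret/v_ext ≈ 1.19

Cap-side area A_cap = π/4 × (4.10 in)² = 13.20 in^2
Rod-side annular area A_ann = π/4 × (4.10² − 1.62²) = 11.14 in^2
For equal Q, v ∝ 1/A, so v_ret/v_ext = A_cap/A_ann.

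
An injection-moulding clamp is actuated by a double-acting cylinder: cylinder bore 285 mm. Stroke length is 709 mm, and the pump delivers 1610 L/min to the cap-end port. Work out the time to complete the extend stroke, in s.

t ≈ 1.69 s

Cap-side area A_cap = π/4 × (285 mm)² = 63790 mm^2
Swept volume V = A × L; t = V / Q = A·L / Q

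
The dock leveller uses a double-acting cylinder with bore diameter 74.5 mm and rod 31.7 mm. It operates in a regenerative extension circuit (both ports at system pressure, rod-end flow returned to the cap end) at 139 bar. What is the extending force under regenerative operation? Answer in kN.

F ≈ 11.0 kN

With equal pressure on both faces, forces on the annular region cancel; the net push is pressure × rod cross-section.
Rod cross-section A_rod = π/4 × (31.7 mm)² = 789.2 mm^2
F = P × A_rod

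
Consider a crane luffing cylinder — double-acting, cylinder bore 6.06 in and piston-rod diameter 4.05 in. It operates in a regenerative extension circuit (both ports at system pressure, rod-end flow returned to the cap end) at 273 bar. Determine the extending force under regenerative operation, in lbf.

With equal pressure on both faces, forces on the annular region cancel; the net push is pressure × rod cross-section.
Rod cross-section A_rod = π/4 × (4.05 in)² = 12.88 in^2
F = P × A_rod

F ≈ 51000 lbf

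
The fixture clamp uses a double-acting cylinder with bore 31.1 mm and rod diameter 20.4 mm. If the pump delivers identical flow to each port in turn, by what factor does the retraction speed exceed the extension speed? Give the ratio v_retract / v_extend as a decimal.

Cap-side area A_cap = π/4 × (31.1 mm)² = 759.6 mm^2
Rod-side annular area A_ann = π/4 × (31.1² − 20.4²) = 432.8 mm^2
For equal Q, v ∝ 1/A, so v_ret/v_ext = A_cap/A_ann.

v_ret/v_ext ≈ 1.76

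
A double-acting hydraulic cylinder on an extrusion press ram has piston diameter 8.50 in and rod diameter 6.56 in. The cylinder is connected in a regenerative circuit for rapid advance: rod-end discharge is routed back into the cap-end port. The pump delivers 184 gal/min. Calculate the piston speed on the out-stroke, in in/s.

v ≈ 21.0 in/s

In regeneration the rod-end outflow joins the pump flow into the cap end, so the net volume the pump must supply per unit advance equals the rod cross-section area.
Rod cross-section A_rod = π/4 × (6.56 in)² = 33.80 in^2
v = Q_pump / A_rod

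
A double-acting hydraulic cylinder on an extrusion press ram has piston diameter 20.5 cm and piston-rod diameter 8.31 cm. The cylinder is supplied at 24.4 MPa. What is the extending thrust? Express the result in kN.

Cap-side area A_cap = π/4 × (20.5 cm)² = 330.1 cm^2
F = P × A_cap = 24.4 MPa × A_cap

F ≈ 805 kN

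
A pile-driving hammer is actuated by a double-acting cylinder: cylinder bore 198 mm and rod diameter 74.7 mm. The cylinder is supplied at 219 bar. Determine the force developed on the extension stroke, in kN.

F ≈ 674 kN

Cap-side area A_cap = π/4 × (198 mm)² = 30790 mm^2
F = P × A_cap = 219 bar × A_cap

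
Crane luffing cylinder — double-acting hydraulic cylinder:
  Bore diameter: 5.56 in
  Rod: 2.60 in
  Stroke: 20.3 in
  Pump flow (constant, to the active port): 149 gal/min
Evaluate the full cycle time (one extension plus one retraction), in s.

Cap-side area A_cap = π/4 × (5.56 in)² = 24.28 in^2
Rod-side annular area A_ann = π/4 × (5.56² − 2.60²) = 18.97 in^2
t_ext = A_cap·L/Q = 0.8592 s
t_ret = A_ann·L/Q = 0.6713 s
t_cycle = t_ext + t_ret

t ≈ 1.53 s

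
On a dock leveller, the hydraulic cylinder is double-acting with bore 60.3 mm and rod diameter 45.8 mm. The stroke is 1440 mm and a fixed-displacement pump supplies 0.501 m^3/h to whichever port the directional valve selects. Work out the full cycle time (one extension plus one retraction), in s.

t ≈ 42.1 s

Cap-side area A_cap = π/4 × (60.3 mm)² = 2856 mm^2
Rod-side annular area A_ann = π/4 × (60.3² − 45.8²) = 1208 mm^2
t_ext = A_cap·L/Q = 29.55 s
t_ret = A_ann·L/Q = 12.50 s
t_cycle = t_ext + t_ret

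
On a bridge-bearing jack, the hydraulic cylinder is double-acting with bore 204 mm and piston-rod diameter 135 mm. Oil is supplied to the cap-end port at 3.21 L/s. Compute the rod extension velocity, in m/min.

v ≈ 5.89 m/min

Cap-side area A_cap = π/4 × (204 mm)² = 32690 mm^2
v = Q / A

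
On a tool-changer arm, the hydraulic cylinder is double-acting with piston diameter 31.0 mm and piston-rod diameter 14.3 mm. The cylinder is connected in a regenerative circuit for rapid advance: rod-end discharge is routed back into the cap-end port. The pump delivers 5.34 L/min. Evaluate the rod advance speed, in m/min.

v ≈ 33.2 m/min

In regeneration the rod-end outflow joins the pump flow into the cap end, so the net volume the pump must supply per unit advance equals the rod cross-section area.
Rod cross-section A_rod = π/4 × (14.3 mm)² = 160.6 mm^2
v = Q_pump / A_rod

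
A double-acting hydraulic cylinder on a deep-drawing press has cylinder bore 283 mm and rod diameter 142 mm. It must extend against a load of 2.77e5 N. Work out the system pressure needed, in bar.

P ≈ 44.0 bar

Cap-side area A_cap = π/4 × (283 mm)² = 62900 mm^2
P = F / A = 2.77e5 N / A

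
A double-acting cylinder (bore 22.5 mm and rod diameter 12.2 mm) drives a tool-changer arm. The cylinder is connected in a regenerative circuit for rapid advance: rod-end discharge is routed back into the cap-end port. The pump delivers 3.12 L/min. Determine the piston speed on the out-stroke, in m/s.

v ≈ 0.445 m/s

In regeneration the rod-end outflow joins the pump flow into the cap end, so the net volume the pump must supply per unit advance equals the rod cross-section area.
Rod cross-section A_rod = π/4 × (12.2 mm)² = 116.9 mm^2
v = Q_pump / A_rod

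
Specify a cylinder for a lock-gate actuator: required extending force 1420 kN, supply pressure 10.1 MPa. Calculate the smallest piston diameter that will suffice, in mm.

Extension force acts on the full piston face: F = P × (π/4)D².
D = √(4F / (πP)) = √(4 × 1420 kN / (π × 10.1 MPa))

D ≈ 423 mm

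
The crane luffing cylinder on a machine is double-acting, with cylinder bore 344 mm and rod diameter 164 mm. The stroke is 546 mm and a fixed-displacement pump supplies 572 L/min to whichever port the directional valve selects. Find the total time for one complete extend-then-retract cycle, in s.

Cap-side area A_cap = π/4 × (344 mm)² = 92940 mm^2
Rod-side annular area A_ann = π/4 × (344² − 164²) = 71820 mm^2
t_ext = A_cap·L/Q = 5.323 s
t_ret = A_ann·L/Q = 4.113 s
t_cycle = t_ext + t_ret

t ≈ 9.44 s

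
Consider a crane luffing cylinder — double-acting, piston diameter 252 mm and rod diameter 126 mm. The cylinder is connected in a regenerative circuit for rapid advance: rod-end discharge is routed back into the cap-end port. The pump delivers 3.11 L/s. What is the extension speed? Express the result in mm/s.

In regeneration the rod-end outflow joins the pump flow into the cap end, so the net volume the pump must supply per unit advance equals the rod cross-section area.
Rod cross-section A_rod = π/4 × (126 mm)² = 12470 mm^2
v = Q_pump / A_rod

v ≈ 249 mm/s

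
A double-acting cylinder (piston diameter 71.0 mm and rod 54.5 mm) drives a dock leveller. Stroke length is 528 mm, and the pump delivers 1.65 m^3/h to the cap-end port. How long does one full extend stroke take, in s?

t ≈ 4.56 s

Cap-side area A_cap = π/4 × (71.0 mm)² = 3959 mm^2
Swept volume V = A × L; t = V / Q = A·L / Q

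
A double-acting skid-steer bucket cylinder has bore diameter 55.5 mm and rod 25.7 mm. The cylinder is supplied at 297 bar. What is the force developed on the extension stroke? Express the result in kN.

F ≈ 71.9 kN

Cap-side area A_cap = π/4 × (55.5 mm)² = 2419 mm^2
F = P × A_cap = 297 bar × A_cap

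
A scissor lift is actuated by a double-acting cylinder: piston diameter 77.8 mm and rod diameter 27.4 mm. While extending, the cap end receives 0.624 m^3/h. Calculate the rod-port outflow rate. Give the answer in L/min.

Cap-side area A_cap = π/4 × (77.8 mm)² = 4754 mm^2
Rod-side annular area A_ann = π/4 × (77.8² − 27.4²) = 4164 mm^2
Piston speed v = Q_in/A_cap; rod-end outflow Q_out = v × A_ann = Q_in × A_ann/A_cap.

Q_out ≈ 9.11 L/min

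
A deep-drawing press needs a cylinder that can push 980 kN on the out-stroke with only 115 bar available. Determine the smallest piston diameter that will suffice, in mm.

D ≈ 329 mm

Extension force acts on the full piston face: F = P × (π/4)D².
D = √(4F / (πP)) = √(4 × 980 kN / (π × 115 bar))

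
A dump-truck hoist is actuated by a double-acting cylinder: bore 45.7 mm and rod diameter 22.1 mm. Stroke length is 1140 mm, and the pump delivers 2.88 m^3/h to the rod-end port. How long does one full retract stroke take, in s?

Rod-side annular area A_ann = π/4 × (45.7² − 22.1²) = 1257 mm^2
Swept volume V = A × L; t = V / Q = A·L / Q

t ≈ 1.79 s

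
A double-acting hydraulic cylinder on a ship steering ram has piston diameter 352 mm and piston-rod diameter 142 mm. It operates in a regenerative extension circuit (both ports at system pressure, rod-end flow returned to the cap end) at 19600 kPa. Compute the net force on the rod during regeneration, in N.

With equal pressure on both faces, forces on the annular region cancel; the net push is pressure × rod cross-section.
Rod cross-section A_rod = π/4 × (142 mm)² = 15840 mm^2
F = P × A_rod

F ≈ 3.10e5 N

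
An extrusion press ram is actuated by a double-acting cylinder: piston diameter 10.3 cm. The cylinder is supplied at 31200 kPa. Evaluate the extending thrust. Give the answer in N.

F ≈ 2.60e5 N

Cap-side area A_cap = π/4 × (10.3 cm)² = 83.32 cm^2
F = P × A_cap = 31200 kPa × A_cap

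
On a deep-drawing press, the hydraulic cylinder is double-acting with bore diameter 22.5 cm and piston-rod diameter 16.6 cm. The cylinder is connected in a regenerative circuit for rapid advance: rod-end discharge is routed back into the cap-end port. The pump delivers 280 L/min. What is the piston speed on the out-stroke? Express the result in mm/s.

v ≈ 216 mm/s

In regeneration the rod-end outflow joins the pump flow into the cap end, so the net volume the pump must supply per unit advance equals the rod cross-section area.
Rod cross-section A_rod = π/4 × (16.6 cm)² = 216.4 cm^2
v = Q_pump / A_rod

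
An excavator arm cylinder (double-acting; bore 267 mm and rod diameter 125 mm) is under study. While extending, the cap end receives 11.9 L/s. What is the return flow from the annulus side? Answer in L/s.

Cap-side area A_cap = π/4 × (267 mm)² = 55990 mm^2
Rod-side annular area A_ann = π/4 × (267² − 125²) = 43720 mm^2
Piston speed v = Q_in/A_cap; rod-end outflow Q_out = v × A_ann = Q_in × A_ann/A_cap.

Q_out ≈ 9.29 L/s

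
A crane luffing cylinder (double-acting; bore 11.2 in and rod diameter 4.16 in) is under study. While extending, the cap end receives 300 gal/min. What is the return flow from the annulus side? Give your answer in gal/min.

Q_out ≈ 259 gal/min

Cap-side area A_cap = π/4 × (11.2 in)² = 98.52 in^2
Rod-side annular area A_ann = π/4 × (11.2² − 4.16²) = 84.93 in^2
Piston speed v = Q_in/A_cap; rod-end outflow Q_out = v × A_ann = Q_in × A_ann/A_cap.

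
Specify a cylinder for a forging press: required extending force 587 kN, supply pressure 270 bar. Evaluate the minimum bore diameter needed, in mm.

D ≈ 166 mm

Extension force acts on the full piston face: F = P × (π/4)D².
D = √(4F / (πP)) = √(4 × 587 kN / (π × 270 bar))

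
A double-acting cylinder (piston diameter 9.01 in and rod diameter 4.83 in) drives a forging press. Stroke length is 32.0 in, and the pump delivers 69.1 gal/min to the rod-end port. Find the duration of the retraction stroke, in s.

t ≈ 5.47 s

Rod-side annular area A_ann = π/4 × (9.01² − 4.83²) = 45.44 in^2
Swept volume V = A × L; t = V / Q = A·L / Q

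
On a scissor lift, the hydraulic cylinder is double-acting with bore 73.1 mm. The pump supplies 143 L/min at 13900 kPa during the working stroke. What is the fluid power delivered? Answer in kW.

W ≈ 33.1 kW

Hydraulic power = P × Q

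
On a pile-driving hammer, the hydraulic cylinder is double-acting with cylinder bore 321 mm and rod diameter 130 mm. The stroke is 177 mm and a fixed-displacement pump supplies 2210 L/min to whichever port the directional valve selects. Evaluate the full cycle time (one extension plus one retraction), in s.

t ≈ 0.714 s

Cap-side area A_cap = π/4 × (321 mm)² = 80930 mm^2
Rod-side annular area A_ann = π/4 × (321² − 130²) = 67650 mm^2
t_ext = A_cap·L/Q = 0.3889 s
t_ret = A_ann·L/Q = 0.3251 s
t_cycle = t_ext + t_ret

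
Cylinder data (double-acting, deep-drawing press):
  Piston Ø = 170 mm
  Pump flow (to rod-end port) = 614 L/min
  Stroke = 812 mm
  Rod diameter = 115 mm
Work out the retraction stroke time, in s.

Rod-side annular area A_ann = π/4 × (170² − 115²) = 12310 mm^2
Swept volume V = A × L; t = V / Q = A·L / Q

t ≈ 0.977 s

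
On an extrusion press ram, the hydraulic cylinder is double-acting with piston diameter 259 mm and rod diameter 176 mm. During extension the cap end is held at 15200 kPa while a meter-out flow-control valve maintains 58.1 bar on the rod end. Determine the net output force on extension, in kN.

F ≈ 636 kN

Cap-side area A_cap = π/4 × (259 mm)² = 52690 mm^2
Rod-side annular area A_ann = π/4 × (259² − 176²) = 28360 mm^2
Net thrust = P_cap·A_cap − P_rod·A_ann = 800.8 kN − 164.8 kN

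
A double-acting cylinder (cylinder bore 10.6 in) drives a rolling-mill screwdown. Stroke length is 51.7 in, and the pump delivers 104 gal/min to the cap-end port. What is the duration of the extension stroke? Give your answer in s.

t ≈ 11.4 s

Cap-side area A_cap = π/4 × (10.6 in)² = 88.25 in^2
Swept volume V = A × L; t = V / Q = A·L / Q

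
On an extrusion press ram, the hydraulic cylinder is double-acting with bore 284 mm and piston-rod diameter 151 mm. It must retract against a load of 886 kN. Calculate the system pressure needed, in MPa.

P ≈ 19.5 MPa

Rod-side annular area A_ann = π/4 × (284² − 151²) = 45440 mm^2
Retraction: pressure acts on the annular area.
P = F / A = 886 kN / A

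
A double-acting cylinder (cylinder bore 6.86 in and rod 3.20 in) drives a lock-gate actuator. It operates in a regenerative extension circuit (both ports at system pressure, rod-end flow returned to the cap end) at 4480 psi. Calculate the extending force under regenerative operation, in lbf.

With equal pressure on both faces, forces on the annular region cancel; the net push is pressure × rod cross-section.
Rod cross-section A_rod = π/4 × (3.20 in)² = 8.042 in^2
F = P × A_rod

F ≈ 36000 lbf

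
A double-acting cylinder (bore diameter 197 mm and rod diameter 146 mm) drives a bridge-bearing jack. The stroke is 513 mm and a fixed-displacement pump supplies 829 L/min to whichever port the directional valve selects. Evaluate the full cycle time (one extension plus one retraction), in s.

t ≈ 1.64 s

Cap-side area A_cap = π/4 × (197 mm)² = 30480 mm^2
Rod-side annular area A_ann = π/4 × (197² − 146²) = 13740 mm^2
t_ext = A_cap·L/Q = 1.132 s
t_ret = A_ann·L/Q = 0.5101 s
t_cycle = t_ext + t_ret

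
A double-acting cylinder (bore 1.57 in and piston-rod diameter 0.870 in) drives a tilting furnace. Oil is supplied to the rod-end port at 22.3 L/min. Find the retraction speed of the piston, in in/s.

Rod-side annular area A_ann = π/4 × (1.57² − 0.870²) = 1.341 in^2
Flow into the rod-end port fills the annular volume.
v = Q / A

v ≈ 16.9 in/s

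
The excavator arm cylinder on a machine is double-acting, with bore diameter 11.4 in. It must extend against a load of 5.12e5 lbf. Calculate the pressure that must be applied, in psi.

Cap-side area A_cap = π/4 × (11.4 in)² = 102.1 in^2
P = F / A = 5.12e5 lbf / A

P ≈ 5020 psi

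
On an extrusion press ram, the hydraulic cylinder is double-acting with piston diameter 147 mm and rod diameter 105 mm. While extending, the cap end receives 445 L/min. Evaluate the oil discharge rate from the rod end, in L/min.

Q_out ≈ 218 L/min

Cap-side area A_cap = π/4 × (147 mm)² = 16970 mm^2
Rod-side annular area A_ann = π/4 × (147² − 105²) = 8313 mm^2
Piston speed v = Q_in/A_cap; rod-end outflow Q_out = v × A_ann = Q_in × A_ann/A_cap.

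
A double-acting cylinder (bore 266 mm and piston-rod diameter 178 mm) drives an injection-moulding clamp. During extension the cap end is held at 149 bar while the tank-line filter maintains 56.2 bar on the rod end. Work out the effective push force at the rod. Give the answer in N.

Cap-side area A_cap = π/4 × (266 mm)² = 55570 mm^2
Rod-side annular area A_ann = π/4 × (266² − 178²) = 30690 mm^2
Net thrust = P_cap·A_cap − P_rod·A_ann = 8.280e5 N − 1.725e5 N

F ≈ 6.56e5 N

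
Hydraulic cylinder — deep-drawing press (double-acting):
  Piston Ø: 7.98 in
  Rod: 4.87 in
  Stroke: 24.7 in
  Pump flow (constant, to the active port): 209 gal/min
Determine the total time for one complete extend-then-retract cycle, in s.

Cap-side area A_cap = π/4 × (7.98 in)² = 50.01 in^2
Rod-side annular area A_ann = π/4 × (7.98² − 4.87²) = 31.39 in^2
t_ext = A_cap·L/Q = 1.535 s
t_ret = A_ann·L/Q = 0.9635 s
t_cycle = t_ext + t_ret

t ≈ 2.50 s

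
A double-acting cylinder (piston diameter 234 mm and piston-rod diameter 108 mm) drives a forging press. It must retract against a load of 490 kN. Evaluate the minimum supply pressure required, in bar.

Rod-side annular area A_ann = π/4 × (234² − 108²) = 33840 mm^2
Retraction: pressure acts on the annular area.
P = F / A = 490 kN / A

P ≈ 145 bar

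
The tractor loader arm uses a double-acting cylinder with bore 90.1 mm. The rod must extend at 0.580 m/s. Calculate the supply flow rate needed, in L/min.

Cap-side area A_cap = π/4 × (90.1 mm)² = 6376 mm^2
Q = A × v

Q ≈ 222 L/min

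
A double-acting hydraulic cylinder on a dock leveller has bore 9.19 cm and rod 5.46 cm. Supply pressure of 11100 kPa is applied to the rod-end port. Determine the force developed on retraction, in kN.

Rod-side annular area A_ann = π/4 × (9.19² − 5.46²) = 42.92 cm^2
On retraction the pressure acts on the annular area (bore minus rod).
F = P × A_ann

F ≈ 47.6 kN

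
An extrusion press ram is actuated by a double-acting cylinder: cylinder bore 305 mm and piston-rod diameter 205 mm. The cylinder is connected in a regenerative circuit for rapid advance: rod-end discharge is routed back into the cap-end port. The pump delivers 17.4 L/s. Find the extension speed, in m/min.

v ≈ 31.6 m/min

In regeneration the rod-end outflow joins the pump flow into the cap end, so the net volume the pump must supply per unit advance equals the rod cross-section area.
Rod cross-section A_rod = π/4 × (205 mm)² = 33010 mm^2
v = Q_pump / A_rod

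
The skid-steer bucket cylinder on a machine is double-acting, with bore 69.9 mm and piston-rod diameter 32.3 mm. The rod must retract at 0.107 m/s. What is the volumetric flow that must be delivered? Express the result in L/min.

Rod-side annular area A_ann = π/4 × (69.9² − 32.3²) = 3018 mm^2
Q = A × v

Q ≈ 19.4 L/min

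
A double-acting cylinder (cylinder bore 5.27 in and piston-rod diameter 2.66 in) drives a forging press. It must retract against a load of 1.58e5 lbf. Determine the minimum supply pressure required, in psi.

P ≈ 9720 psi

Rod-side annular area A_ann = π/4 × (5.27² − 2.66²) = 16.26 in^2
Retraction: pressure acts on the annular area.
P = F / A = 1.58e5 lbf / A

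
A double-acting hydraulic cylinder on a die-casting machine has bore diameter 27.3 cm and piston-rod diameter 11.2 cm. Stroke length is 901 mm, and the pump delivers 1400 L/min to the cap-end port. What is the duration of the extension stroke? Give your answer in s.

Cap-side area A_cap = π/4 × (27.3 cm)² = 585.3 cm^2
Swept volume V = A × L; t = V / Q = A·L / Q

t ≈ 2.26 s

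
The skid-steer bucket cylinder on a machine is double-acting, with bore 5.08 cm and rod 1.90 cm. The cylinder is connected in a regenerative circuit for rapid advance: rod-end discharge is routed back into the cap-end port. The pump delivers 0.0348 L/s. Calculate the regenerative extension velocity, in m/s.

v ≈ 0.123 m/s

In regeneration the rod-end outflow joins the pump flow into the cap end, so the net volume the pump must supply per unit advance equals the rod cross-section area.
Rod cross-section A_rod = π/4 × (1.90 cm)² = 2.835 cm^2
v = Q_pump / A_rod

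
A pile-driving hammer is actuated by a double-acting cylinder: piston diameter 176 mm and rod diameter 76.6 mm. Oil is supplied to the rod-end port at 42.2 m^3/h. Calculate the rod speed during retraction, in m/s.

v ≈ 0.594 m/s

Rod-side annular area A_ann = π/4 × (176² − 76.6²) = 19720 mm^2
Flow into the rod-end port fills the annular volume.
v = Q / A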